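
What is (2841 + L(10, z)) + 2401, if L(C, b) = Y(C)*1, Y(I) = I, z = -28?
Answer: 5252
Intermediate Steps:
L(C, b) = C (L(C, b) = C*1 = C)
(2841 + L(10, z)) + 2401 = (2841 + 10) + 2401 = 2851 + 2401 = 5252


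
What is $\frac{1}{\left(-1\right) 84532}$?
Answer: $- \frac{1}{84532} \approx -1.183 \cdot 10^{-5}$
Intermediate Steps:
$\frac{1}{\left(-1\right) 84532} = \frac{1}{-84532} = - \frac{1}{84532}$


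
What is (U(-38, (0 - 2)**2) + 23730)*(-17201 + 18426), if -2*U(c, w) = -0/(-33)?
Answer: 29069250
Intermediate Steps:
U(c, w) = 0 (U(c, w) = -(-1)*0/(-33)/2 = -(-1)*0*(-1/33)/2 = -(-1)*0/2 = -1/2*0 = 0)
(U(-38, (0 - 2)**2) + 23730)*(-17201 + 18426) = (0 + 23730)*(-17201 + 18426) = 23730*1225 = 29069250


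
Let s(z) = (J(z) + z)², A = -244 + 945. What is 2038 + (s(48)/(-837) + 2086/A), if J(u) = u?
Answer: 132339508/65193 ≈ 2030.0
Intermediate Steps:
A = 701
s(z) = 4*z² (s(z) = (z + z)² = (2*z)² = 4*z²)
2038 + (s(48)/(-837) + 2086/A) = 2038 + ((4*48²)/(-837) + 2086/701) = 2038 + ((4*2304)*(-1/837) + 2086*(1/701)) = 2038 + (9216*(-1/837) + 2086/701) = 2038 + (-1024/93 + 2086/701) = 2038 - 523826/65193 = 132339508/65193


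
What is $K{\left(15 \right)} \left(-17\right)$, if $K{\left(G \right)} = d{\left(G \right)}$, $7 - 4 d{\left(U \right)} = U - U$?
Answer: $- \frac{119}{4} \approx -29.75$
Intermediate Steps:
$d{\left(U \right)} = \frac{7}{4}$ ($d{\left(U \right)} = \frac{7}{4} - \frac{U - U}{4} = \frac{7}{4} - 0 = \frac{7}{4} + 0 = \frac{7}{4}$)
$K{\left(G \right)} = \frac{7}{4}$
$K{\left(15 \right)} \left(-17\right) = \frac{7}{4} \left(-17\right) = - \frac{119}{4}$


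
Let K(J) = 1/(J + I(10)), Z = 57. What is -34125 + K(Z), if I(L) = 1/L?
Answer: -19485365/571 ≈ -34125.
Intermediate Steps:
I(L) = 1/L
K(J) = 1/(⅒ + J) (K(J) = 1/(J + 1/10) = 1/(J + ⅒) = 1/(⅒ + J))
-34125 + K(Z) = -34125 + 10/(1 + 10*57) = -34125 + 10/(1 + 570) = -34125 + 10/571 = -19485365/571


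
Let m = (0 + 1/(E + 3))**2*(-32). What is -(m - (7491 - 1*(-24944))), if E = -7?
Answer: 32437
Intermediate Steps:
m = -2 (m = (0 + 1/(-7 + 3))**2*(-32) = (0 + 1/(-4))**2*(-32) = (0 - 1/4)**2*(-32) = (-1/4)**2*(-32) = (1/16)*(-32) = -2)
-(m - (7491 - 1*(-24944))) = -(-2 - (7491 - 1*(-24944))) = -(-2 - (7491 + 24944)) = -(-2 - 1*32435) = -(-2 - 32435) = -1*(-32437) = 32437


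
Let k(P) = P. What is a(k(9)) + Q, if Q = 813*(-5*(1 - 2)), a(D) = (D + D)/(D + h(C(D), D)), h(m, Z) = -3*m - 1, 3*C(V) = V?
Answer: 4047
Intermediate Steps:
C(V) = V/3
h(m, Z) = -1 - 3*m
a(D) = -2*D (a(D) = (D + D)/(D + (-1 - D)) = (2*D)/(D + (-1 - D)) = (2*D)/(-1) = (2*D)*(-1) = -2*D)
Q = 4065 (Q = 813*(-5*(-1)) = 813*5 = 4065)
a(k(9)) + Q = -2*9 + 4065 = -18 + 4065 = 4047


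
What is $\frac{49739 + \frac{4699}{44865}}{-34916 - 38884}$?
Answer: $- \frac{1115772467}{1655518500} \approx -0.67397$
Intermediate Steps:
$\frac{49739 + \frac{4699}{44865}}{-34916 - 38884} = \frac{49739 + 4699 \cdot \frac{1}{44865}}{-73800} = \left(49739 + \frac{4699}{44865}\right) \left(- \frac{1}{73800}\right) = \frac{2231544934}{44865} \left(- \frac{1}{73800}\right) = - \frac{1115772467}{1655518500}$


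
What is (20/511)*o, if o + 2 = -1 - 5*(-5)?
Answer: 440/511 ≈ 0.86106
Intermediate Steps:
o = 22 (o = -2 + (-1 - 5*(-5)) = -2 + (-1 + 25) = -2 + 24 = 22)
(20/511)*o = (20/511)*22 = 440/511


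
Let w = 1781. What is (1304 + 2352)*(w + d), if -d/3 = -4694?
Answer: 57995128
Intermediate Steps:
d = 14082 (d = -3*(-4694) = 14082)
(1304 + 2352)*(w + d) = (1304 + 2352)*(1781 + 14082) = 3656*15863 = 57995128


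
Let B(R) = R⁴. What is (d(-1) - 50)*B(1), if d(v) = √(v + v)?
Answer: -50 + I*√2 ≈ -50.0 + 1.4142*I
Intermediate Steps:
d(v) = √2*√v (d(v) = √(2*v) = √2*√v)
(d(-1) - 50)*B(1) = (√2*√(-1) - 50)*1⁴ = (√2*I - 50)*1 = (I*√2 - 50)*1 = (-50 + I*√2)*1 = -50 + I*√2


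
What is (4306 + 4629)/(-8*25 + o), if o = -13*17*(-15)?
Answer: 1787/623 ≈ 2.8684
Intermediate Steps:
o = 3315 (o = -221*(-15) = 3315)
(4306 + 4629)/(-8*25 + o) = (4306 + 4629)/(-8*25 + 3315) = 8935/(-200 + 3315) = 8935/3115 = 8935*(1/3115) = 1787/623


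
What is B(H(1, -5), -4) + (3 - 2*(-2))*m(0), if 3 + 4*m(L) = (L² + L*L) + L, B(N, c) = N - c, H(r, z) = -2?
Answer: -13/4 ≈ -3.2500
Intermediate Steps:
m(L) = -¾ + L²/2 + L/4 (m(L) = -¾ + ((L² + L*L) + L)/4 = -¾ + ((L² + L²) + L)/4 = -¾ + (2*L² + L)/4 = -¾ + (L + 2*L²)/4 = -¾ + (L²/2 + L/4) = -¾ + L²/2 + L/4)
B(H(1, -5), -4) + (3 - 2*(-2))*m(0) = (-2 - 1*(-4)) + (3 - 2*(-2))*(-¾ + (½)*0² + (¼)*0) = (-2 + 4) + (3 + 4)*(-¾ + (½)*0 + 0) = 2 + 7*(-¾ + 0 + 0) = 2 + 7*(-¾) = 2 - 21/4 = -13/4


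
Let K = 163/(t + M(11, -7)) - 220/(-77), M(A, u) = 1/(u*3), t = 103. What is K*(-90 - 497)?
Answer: -39446987/15134 ≈ -2606.5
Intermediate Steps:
M(A, u) = 1/(3*u)
K = 67201/15134 (K = 163/(103 + (⅓)/(-7)) - 220/(-77) = 163/(103 + (⅓)*(-⅐)) - 220*(-1/77) = 163/(103 - 1/21) + 20/7 = 163/(2162/21) + 20/7 = 163*(21/2162) + 20/7 = 3423/2162 + 20/7 = 67201/15134 ≈ 4.4404)
K*(-90 - 497) = 67201*(-90 - 497)/15134 = (67201/15134)*(-587) = -39446987/15134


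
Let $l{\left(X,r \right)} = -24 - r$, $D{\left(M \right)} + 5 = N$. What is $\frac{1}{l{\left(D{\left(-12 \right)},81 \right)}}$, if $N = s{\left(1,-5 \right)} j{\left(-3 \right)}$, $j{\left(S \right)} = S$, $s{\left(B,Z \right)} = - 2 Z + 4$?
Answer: $- \frac{1}{105} \approx -0.0095238$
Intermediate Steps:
$s{\left(B,Z \right)} = 4 - 2 Z$
$N = -42$ ($N = \left(4 - -10\right) \left(-3\right) = \left(4 + 10\right) \left(-3\right) = 14 \left(-3\right) = -42$)
$D{\left(M \right)} = -47$ ($D{\left(M \right)} = -5 - 42 = -47$)
$\frac{1}{l{\left(D{\left(-12 \right)},81 \right)}} = \frac{1}{-24 - 81} = \frac{1}{-105} = - \frac{1}{105}$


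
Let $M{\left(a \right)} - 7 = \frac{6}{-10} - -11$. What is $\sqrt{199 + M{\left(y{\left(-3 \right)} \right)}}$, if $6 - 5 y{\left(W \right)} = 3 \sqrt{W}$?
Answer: $\frac{\sqrt{5410}}{5} \approx 14.711$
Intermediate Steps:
$y{\left(W \right)} = \frac{6}{5} - \frac{3 \sqrt{W}}{5}$
$M{\left(a \right)} = \frac{87}{5}$ ($M{\left(a \right)} = 7 + \left(\frac{6}{-10} - -11\right) = 7 + \left(6 \left(- \frac{1}{10}\right) + 11\right) = 7 + \left(- \frac{3}{5} + 11\right) = 7 + \frac{52}{5} = \frac{87}{5}$)
$\sqrt{199 + M{\left(y{\left(-3 \right)} \right)}} = \sqrt{199 + \frac{87}{5}} = \sqrt{\frac{1082}{5}} = \frac{\sqrt{5410}}{5}$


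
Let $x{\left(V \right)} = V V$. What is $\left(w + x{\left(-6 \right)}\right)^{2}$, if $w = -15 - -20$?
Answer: $1681$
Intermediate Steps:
$w = 5$ ($w = -15 + 20 = 5$)
$x{\left(V \right)} = V^{2}$
$\left(w + x{\left(-6 \right)}\right)^{2} = \left(5 + \left(-6\right)^{2}\right)^{2} = \left(5 + 36\right)^{2} = 41^{2} = 1681$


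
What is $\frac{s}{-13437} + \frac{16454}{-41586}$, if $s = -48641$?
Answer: $\frac{300282038}{93131847} \approx 3.2243$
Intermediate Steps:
$\frac{s}{-13437} + \frac{16454}{-41586} = - \frac{48641}{-13437} + \frac{16454}{-41586} = \left(-48641\right) \left(- \frac{1}{13437}\right) + 16454 \left(- \frac{1}{41586}\right) = \frac{48641}{13437} - \frac{8227}{20793} = \frac{300282038}{93131847}$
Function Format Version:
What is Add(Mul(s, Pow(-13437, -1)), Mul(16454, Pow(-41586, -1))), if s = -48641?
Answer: Rational(300282038, 93131847) ≈ 3.2243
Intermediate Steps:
Add(Mul(s, Pow(-13437, -1)), Mul(16454, Pow(-41586, -1))) = Add(Mul(-48641, Pow(-13437, -1)), Mul(16454, Pow(-41586, -1))) = Add(Mul(-48641, Rational(-1, 13437)), Mul(16454, Rational(-1, 41586))) = Add(Rational(48641, 13437), Rational(-8227, 20793)) = Rational(300282038, 93131847)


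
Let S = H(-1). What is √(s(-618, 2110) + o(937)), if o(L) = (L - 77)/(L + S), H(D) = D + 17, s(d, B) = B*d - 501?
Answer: I*√1184740564949/953 ≈ 1142.1*I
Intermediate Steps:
s(d, B) = -501 + B*d
H(D) = 17 + D
S = 16 (S = 17 - 1 = 16)
o(L) = (-77 + L)/(16 + L) (o(L) = (L - 77)/(L + 16) = (-77 + L)/(16 + L))
√(s(-618, 2110) + o(937)) = √((-501 + 2110*(-618)) + (-77 + 937)/(16 + 937)) = √((-501 - 1303980) + 860/953) = √(-1304481 + (1/953)*860) = √(-1304481 + 860/953) = √(-1243169533/953) = I*√1184740564949/953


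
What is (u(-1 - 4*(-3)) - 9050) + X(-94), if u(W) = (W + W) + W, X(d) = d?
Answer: -9111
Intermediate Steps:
u(W) = 3*W (u(W) = 2*W + W = 3*W)
(u(-1 - 4*(-3)) - 9050) + X(-94) = (3*(-1 - 4*(-3)) - 9050) - 94 = (3*(-1 + 12) - 9050) - 94 = (3*11 - 9050) - 94 = (33 - 9050) - 94 = -9017 - 94 = -9111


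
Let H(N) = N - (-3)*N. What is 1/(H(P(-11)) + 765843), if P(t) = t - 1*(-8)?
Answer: 1/765831 ≈ 1.3058e-6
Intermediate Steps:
P(t) = 8 + t (P(t) = t + 8 = 8 + t)
H(N) = 4*N (H(N) = N + 3*N = 4*N)
1/(H(P(-11)) + 765843) = 1/(4*(8 - 11) + 765843) = 1/(4*(-3) + 765843) = 1/(-12 + 765843) = 1/765831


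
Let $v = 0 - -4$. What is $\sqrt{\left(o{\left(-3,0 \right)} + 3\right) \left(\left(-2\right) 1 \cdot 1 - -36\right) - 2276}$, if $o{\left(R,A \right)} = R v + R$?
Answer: $2 i \sqrt{671} \approx 51.807 i$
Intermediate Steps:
$v = 4$ ($v = 0 + 4 = 4$)
$o{\left(R,A \right)} = 5 R$ ($o{\left(R,A \right)} = R 4 + R = 4 R + R = 5 R$)
$\sqrt{\left(o{\left(-3,0 \right)} + 3\right) \left(\left(-2\right) 1 \cdot 1 - -36\right) - 2276} = \sqrt{\left(5 \left(-3\right) + 3\right) \left(\left(-2\right) 1 \cdot 1 - -36\right) - 2276} = \sqrt{\left(-15 + 3\right) \left(\left(-2\right) 1 + 36\right) - 2276} = \sqrt{- 12 \left(-2 + 36\right) - 2276} = \sqrt{\left(-12\right) 34 - 2276} = \sqrt{-408 - 2276} = \sqrt{-2684} = 2 i \sqrt{671}$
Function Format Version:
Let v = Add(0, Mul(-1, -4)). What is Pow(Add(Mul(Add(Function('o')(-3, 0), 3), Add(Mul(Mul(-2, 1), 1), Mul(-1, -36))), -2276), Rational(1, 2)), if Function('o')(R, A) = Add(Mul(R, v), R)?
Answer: Mul(2, I, Pow(671, Rational(1, 2))) ≈ Mul(51.807, I)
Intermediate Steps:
v = 4 (v = Add(0, 4) = 4)
Function('o')(R, A) = Mul(5, R) (Function('o')(R, A) = Add(Mul(R, 4), R) = Add(Mul(4, R), R) = Mul(5, R))
Pow(Add(Mul(Add(Function('o')(-3, 0), 3), Add(Mul(Mul(-2, 1), 1), Mul(-1, -36))), -2276), Rational(1, 2)) = Pow(Add(Mul(Add(Mul(5, -3), 3), Add(Mul(Mul(-2, 1), 1), Mul(-1, -36))), -2276), Rational(1, 2)) = Pow(Add(Mul(Add(-15, 3), Add(Mul(-2, 1), 36)), -2276), Rational(1, 2)) = Pow(Add(Mul(-12, Add(-2, 36)), -2276), Rational(1, 2)) = Pow(Add(Mul(-12, 34), -2276), Rational(1, 2)) = Pow(Add(-408, -2276), Rational(1, 2)) = Pow(-2684, Rational(1, 2)) = Mul(2, I, Pow(671, Rational(1, 2)))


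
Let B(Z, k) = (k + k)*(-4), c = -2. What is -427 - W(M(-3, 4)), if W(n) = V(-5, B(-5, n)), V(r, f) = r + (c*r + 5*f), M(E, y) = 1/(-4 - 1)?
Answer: -440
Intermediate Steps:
B(Z, k) = -8*k (B(Z, k) = (2*k)*(-4) = -8*k)
M(E, y) = -⅕ (M(E, y) = 1/(-5) = -⅕)
V(r, f) = -r + 5*f (V(r, f) = r + (-2*r + 5*f) = -r + 5*f)
W(n) = 5 - 40*n (W(n) = -1*(-5) + 5*(-8*n) = 5 - 40*n)
-427 - W(M(-3, 4)) = -427 - (5 - 40*(-⅕)) = -427 - (5 + 8) = -427 - 1*13 = -427 - 13 = -440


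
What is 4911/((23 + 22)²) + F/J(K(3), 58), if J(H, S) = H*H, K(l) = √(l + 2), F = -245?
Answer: -31438/675 ≈ -46.575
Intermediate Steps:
K(l) = √(2 + l)
J(H, S) = H²
4911/((23 + 22)²) + F/J(K(3), 58) = 4911/((23 + 22)²) - 245/(2 + 3) = 4911/(45²) - 245/((√5)²) = 4911/2025 - 245/5 = 4911*(1/2025) - 245*⅕ = 1637/675 - 49 = -31438/675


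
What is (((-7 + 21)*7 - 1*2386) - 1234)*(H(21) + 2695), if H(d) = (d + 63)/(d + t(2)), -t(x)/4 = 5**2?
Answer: -749555562/79 ≈ -9.4880e+6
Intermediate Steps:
t(x) = -100 (t(x) = -4*5**2 = -4*25 = -100)
H(d) = (63 + d)/(-100 + d) (H(d) = (d + 63)/(d - 100) = (63 + d)/(-100 + d))
(((-7 + 21)*7 - 1*2386) - 1234)*(H(21) + 2695) = (((-7 + 21)*7 - 1*2386) - 1234)*((63 + 21)/(-100 + 21) + 2695) = ((14*7 - 2386) - 1234)*(84/(-79) + 2695) = ((98 - 2386) - 1234)*(-1/79*84 + 2695) = (-2288 - 1234)*(-84/79 + 2695) = -3522*212821/79 = -749555562/79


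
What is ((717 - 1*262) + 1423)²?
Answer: 3526884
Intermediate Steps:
((717 - 1*262) + 1423)² = ((717 - 262) + 1423)² = (455 + 1423)² = 1878² = 3526884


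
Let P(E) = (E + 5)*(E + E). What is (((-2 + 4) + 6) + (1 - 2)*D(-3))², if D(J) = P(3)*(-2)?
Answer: 10816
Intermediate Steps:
P(E) = 2*E*(5 + E) (P(E) = (5 + E)*(2*E) = 2*E*(5 + E))
D(J) = -96 (D(J) = (2*3*(5 + 3))*(-2) = (2*3*8)*(-2) = 48*(-2) = -96)
(((-2 + 4) + 6) + (1 - 2)*D(-3))² = (((-2 + 4) + 6) + (1 - 2)*(-96))² = ((2 + 6) - 1*(-96))² = (8 + 96)² = 104² = 10816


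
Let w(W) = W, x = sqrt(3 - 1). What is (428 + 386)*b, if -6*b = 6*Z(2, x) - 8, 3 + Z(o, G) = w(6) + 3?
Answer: -11396/3 ≈ -3798.7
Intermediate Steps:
x = sqrt(2) ≈ 1.4142
Z(o, G) = 6 (Z(o, G) = -3 + (6 + 3) = -3 + 9 = 6)
b = -14/3 (b = -(6*6 - 8)/6 = -(36 - 8)/6 = -1/6*28 = -14/3 ≈ -4.6667)
(428 + 386)*b = (428 + 386)*(-14/3) = 814*(-14/3) = -11396/3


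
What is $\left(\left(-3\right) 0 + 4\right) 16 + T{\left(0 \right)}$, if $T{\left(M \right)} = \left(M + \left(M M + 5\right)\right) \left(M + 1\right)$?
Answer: $69$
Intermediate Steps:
$T{\left(M \right)} = \left(1 + M\right) \left(5 + M + M^{2}\right)$ ($T{\left(M \right)} = \left(M + \left(M^{2} + 5\right)\right) \left(1 + M\right) = \left(M + \left(5 + M^{2}\right)\right) \left(1 + M\right) = \left(5 + M + M^{2}\right) \left(1 + M\right) = \left(1 + M\right) \left(5 + M + M^{2}\right)$)
$\left(\left(-3\right) 0 + 4\right) 16 + T{\left(0 \right)} = \left(\left(-3\right) 0 + 4\right) 16 + \left(5 + 0^{3} + 2 \cdot 0^{2} + 6 \cdot 0\right) = \left(0 + 4\right) 16 + \left(5 + 0 + 2 \cdot 0 + 0\right) = 4 \cdot 16 + \left(5 + 0 + 0 + 0\right) = 64 + 5 = 69$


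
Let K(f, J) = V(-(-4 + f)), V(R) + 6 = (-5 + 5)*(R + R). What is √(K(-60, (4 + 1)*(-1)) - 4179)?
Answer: 3*I*√465 ≈ 64.692*I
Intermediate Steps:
V(R) = -6 (V(R) = -6 + (-5 + 5)*(R + R) = -6 + 0*(2*R) = -6 + 0 = -6)
K(f, J) = -6
√(K(-60, (4 + 1)*(-1)) - 4179) = √(-6 - 4179) = √(-4185) = 3*I*√465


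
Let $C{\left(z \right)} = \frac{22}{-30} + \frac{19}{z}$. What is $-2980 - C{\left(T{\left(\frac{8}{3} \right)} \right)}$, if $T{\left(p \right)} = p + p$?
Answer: $- \frac{715879}{240} \approx -2982.8$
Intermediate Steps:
$T{\left(p \right)} = 2 p$
$C{\left(z \right)} = - \frac{11}{15} + \frac{19}{z}$ ($C{\left(z \right)} = 22 \left(- \frac{1}{30}\right) + \frac{19}{z} = - \frac{11}{15} + \frac{19}{z}$)
$-2980 - C{\left(T{\left(\frac{8}{3} \right)} \right)} = -2980 - \left(- \frac{11}{15} + \frac{19}{2 \cdot \frac{8}{3}}\right) = -2980 - \left(- \frac{11}{15} + \frac{19}{\frac{16}{3}}\right) = -2980 - \left(- \frac{11}{15} + 19 \cdot \frac{3}{16}\right) = -2980 - \left(- \frac{11}{15} + \frac{57}{16}\right) = -2980 - \frac{679}{240} = - \frac{715879}{240}$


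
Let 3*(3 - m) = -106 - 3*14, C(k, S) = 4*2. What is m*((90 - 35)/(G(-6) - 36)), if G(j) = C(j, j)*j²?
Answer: 8635/756 ≈ 11.422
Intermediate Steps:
C(k, S) = 8
G(j) = 8*j²
m = 157/3 (m = 3 - (-106 - 3*14)/3 = 3 - (-106 - 1*42)/3 = 3 - (-106 - 42)/3 = 3 - ⅓*(-148) = 3 + 148/3 = 157/3 ≈ 52.333)
m*((90 - 35)/(G(-6) - 36)) = 157*((90 - 35)/(8*(-6)² - 36))/3 = 157*(55/(8*36 - 36))/3 = 157*(55/(288 - 36))/3 = 157*(55/252)/3 = 157*(55*(1/252))/3 = (157/3)*(55/252) = 8635/756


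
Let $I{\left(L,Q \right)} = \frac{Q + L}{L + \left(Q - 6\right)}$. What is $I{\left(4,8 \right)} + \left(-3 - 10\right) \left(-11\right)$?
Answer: $145$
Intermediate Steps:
$I{\left(L,Q \right)} = \frac{L + Q}{-6 + L + Q}$ ($I{\left(L,Q \right)} = \frac{L + Q}{L + \left(-6 + Q\right)} = \frac{L + Q}{-6 + L + Q}$)
$I{\left(4,8 \right)} + \left(-3 - 10\right) \left(-11\right) = \frac{4 + 8}{-6 + 4 + 8} + \left(-3 - 10\right) \left(-11\right) = \frac{1}{6} \cdot 12 - -143 = \frac{1}{6} \cdot 12 + 143 = 2 + 143 = 145$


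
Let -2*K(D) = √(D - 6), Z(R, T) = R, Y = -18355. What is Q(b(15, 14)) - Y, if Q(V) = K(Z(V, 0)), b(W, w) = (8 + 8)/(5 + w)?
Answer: 18355 - 7*I*√38/38 ≈ 18355.0 - 1.1355*I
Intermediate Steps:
b(W, w) = 16/(5 + w)
K(D) = -√(-6 + D)/2 (K(D) = -√(D - 6)/2 = -√(-6 + D)/2)
Q(V) = -√(-6 + V)/2
Q(b(15, 14)) - Y = -√(-6 + 16/(5 + 14))/2 - 1*(-18355) = -√(-6 + 16/19)/2 + 18355 = -7*I*√38/38 + 18355 = 18355 - 7*I*√38/38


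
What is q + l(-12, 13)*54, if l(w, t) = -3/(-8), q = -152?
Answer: -527/4 ≈ -131.75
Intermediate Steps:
l(w, t) = 3/8 (l(w, t) = -3*(-⅛) = 3/8)
q + l(-12, 13)*54 = -152 + (3/8)*54 = -152 + 81/4 = -527/4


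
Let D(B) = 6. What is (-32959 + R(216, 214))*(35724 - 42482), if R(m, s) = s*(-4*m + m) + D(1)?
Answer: 1159841750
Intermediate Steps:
R(m, s) = 6 - 3*m*s (R(m, s) = s*(-4*m + m) + 6 = s*(-3*m) + 6 = -3*m*s + 6 = 6 - 3*m*s)
(-32959 + R(216, 214))*(35724 - 42482) = (-32959 + (6 - 3*216*214))*(35724 - 42482) = (-32959 + (6 - 138672))*(-6758) = (-32959 - 138666)*(-6758) = -171625*(-6758) = 1159841750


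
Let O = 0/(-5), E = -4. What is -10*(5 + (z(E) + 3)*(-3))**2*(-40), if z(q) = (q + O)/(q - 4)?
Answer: 12100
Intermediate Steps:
O = 0 (O = 0*(-1/5) = 0)
z(q) = q/(-4 + q) (z(q) = (q + 0)/(q - 4) = q/(-4 + q))
-10*(5 + (z(E) + 3)*(-3))**2*(-40) = -10*(5 + (-4/(-4 - 4) + 3)*(-3))**2*(-40) = -10*(5 + (-4/(-8) + 3)*(-3))**2*(-40) = -10*(5 + (-4*(-1/8) + 3)*(-3))**2*(-40) = -10*(5 + (1/2 + 3)*(-3))**2*(-40) = -10*(5 + (7/2)*(-3))**2*(-40) = -10*(5 - 21/2)**2*(-40) = -10*(-11/2)**2*(-40) = -10*121/4*(-40) = -605/2*(-40) = 12100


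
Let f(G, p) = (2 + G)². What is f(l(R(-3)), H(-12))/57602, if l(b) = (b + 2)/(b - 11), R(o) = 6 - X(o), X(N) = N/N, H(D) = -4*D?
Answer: 25/2073672 ≈ 1.2056e-5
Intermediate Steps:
X(N) = 1
R(o) = 5 (R(o) = 6 - 1*1 = 6 - 1 = 5)
l(b) = (2 + b)/(-11 + b)
f(l(R(-3)), H(-12))/57602 = (2 + (2 + 5)/(-11 + 5))²/57602 = (2 + 7/(-6))²*(1/57602) = (2 - ⅙*7)²*(1/57602) = (2 - 7/6)²*(1/57602) = (⅚)²*(1/57602) = (25/36)*(1/57602) = 25/2073672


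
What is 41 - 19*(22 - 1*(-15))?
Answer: -662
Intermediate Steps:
41 - 19*(22 - 1*(-15)) = 41 - 19*(22 + 15) = 41 - 19*37 = 41 - 703 = -662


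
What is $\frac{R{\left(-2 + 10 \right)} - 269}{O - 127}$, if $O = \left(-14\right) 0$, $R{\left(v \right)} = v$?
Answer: $\frac{261}{127} \approx 2.0551$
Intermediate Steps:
$O = 0$
$\frac{R{\left(-2 + 10 \right)} - 269}{O - 127} = \frac{\left(-2 + 10\right) - 269}{0 - 127} = \frac{8 - 269}{-127} = \left(-261\right) \left(- \frac{1}{127}\right) = \frac{261}{127}$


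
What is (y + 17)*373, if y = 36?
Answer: 19769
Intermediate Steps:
(y + 17)*373 = (36 + 17)*373 = 53*373 = 19769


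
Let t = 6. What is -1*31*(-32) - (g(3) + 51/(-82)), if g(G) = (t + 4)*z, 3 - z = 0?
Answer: 78935/82 ≈ 962.62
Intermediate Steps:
z = 3 (z = 3 - 1*0 = 3 + 0 = 3)
g(G) = 30 (g(G) = (6 + 4)*3 = 10*3 = 30)
-1*31*(-32) - (g(3) + 51/(-82)) = -1*31*(-32) - (30 + 51/(-82)) = -31*(-32) - (30 - 1/82*51) = 992 - (30 - 51/82) = 992 - 1*2409/82 = 992 - 2409/82 = 78935/82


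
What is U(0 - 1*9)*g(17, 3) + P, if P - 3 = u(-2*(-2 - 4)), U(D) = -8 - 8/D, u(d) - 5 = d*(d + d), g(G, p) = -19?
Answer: 3880/9 ≈ 431.11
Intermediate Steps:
u(d) = 5 + 2*d² (u(d) = 5 + d*(d + d) = 5 + d*(2*d) = 5 + 2*d²)
P = 296 (P = 3 + (5 + 2*(-2*(-2 - 4))²) = 3 + (5 + 2*(-2*(-6))²) = 3 + (5 + 2*12²) = 3 + (5 + 2*144) = 3 + (5 + 288) = 3 + 293 = 296)
U(0 - 1*9)*g(17, 3) + P = (-8 - 8/(0 - 1*9))*(-19) + 296 = (-8 - 8/(0 - 9))*(-19) + 296 = (-8 - 8/(-9))*(-19) + 296 = (-8 - 8*(-⅑))*(-19) + 296 = (-8 + 8/9)*(-19) + 296 = -64/9*(-19) + 296 = 1216/9 + 296 = 3880/9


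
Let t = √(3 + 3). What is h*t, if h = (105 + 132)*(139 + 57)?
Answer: 46452*√6 ≈ 1.1378e+5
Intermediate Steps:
t = √6 ≈ 2.4495
h = 46452 (h = 237*196 = 46452)
h*t = 46452*√6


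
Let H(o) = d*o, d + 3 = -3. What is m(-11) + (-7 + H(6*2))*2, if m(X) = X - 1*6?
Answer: -175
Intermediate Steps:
d = -6 (d = -3 - 3 = -6)
m(X) = -6 + X (m(X) = X - 6 = -6 + X)
H(o) = -6*o
m(-11) + (-7 + H(6*2))*2 = (-6 - 11) + (-7 - 36*2)*2 = -17 + (-7 - 6*12)*2 = -17 + (-7 - 72)*2 = -17 - 79*2 = -17 - 158 = -175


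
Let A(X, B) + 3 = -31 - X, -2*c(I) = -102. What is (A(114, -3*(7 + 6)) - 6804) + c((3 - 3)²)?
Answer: -6901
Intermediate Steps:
c(I) = 51 (c(I) = -½*(-102) = 51)
A(X, B) = -34 - X (A(X, B) = -3 + (-31 - X) = -34 - X)
(A(114, -3*(7 + 6)) - 6804) + c((3 - 3)²) = ((-34 - 1*114) - 6804) + 51 = ((-34 - 114) - 6804) + 51 = (-148 - 6804) + 51 = -6952 + 51 = -6901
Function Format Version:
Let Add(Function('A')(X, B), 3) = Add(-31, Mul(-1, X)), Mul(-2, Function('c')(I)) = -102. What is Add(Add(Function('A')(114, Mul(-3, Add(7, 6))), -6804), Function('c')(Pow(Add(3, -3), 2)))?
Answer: -6901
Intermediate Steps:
Function('c')(I) = 51 (Function('c')(I) = Mul(Rational(-1, 2), -102) = 51)
Function('A')(X, B) = Add(-34, Mul(-1, X)) (Function('A')(X, B) = Add(-3, Add(-31, Mul(-1, X))) = Add(-34, Mul(-1, X)))
Add(Add(Function('A')(114, Mul(-3, Add(7, 6))), -6804), Function('c')(Pow(Add(3, -3), 2))) = Add(Add(Add(-34, Mul(-1, 114)), -6804), 51) = Add(Add(Add(-34, -114), -6804), 51) = Add(Add(-148, -6804), 51) = Add(-6952, 51) = -6901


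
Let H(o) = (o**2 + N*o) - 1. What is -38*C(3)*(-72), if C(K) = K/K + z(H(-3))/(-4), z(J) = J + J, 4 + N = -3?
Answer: -36936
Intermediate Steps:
N = -7 (N = -4 - 3 = -7)
H(o) = -1 + o**2 - 7*o (H(o) = (o**2 - 7*o) - 1 = -1 + o**2 - 7*o)
z(J) = 2*J
C(K) = -27/2 (C(K) = K/K + (2*(-1 + (-3)**2 - 7*(-3)))/(-4) = 1 + (2*(-1 + 9 + 21))*(-1/4) = 1 + (2*29)*(-1/4) = 1 + 58*(-1/4) = 1 - 29/2 = -27/2)
-38*C(3)*(-72) = -38*(-27/2)*(-72) = 513*(-72) = -36936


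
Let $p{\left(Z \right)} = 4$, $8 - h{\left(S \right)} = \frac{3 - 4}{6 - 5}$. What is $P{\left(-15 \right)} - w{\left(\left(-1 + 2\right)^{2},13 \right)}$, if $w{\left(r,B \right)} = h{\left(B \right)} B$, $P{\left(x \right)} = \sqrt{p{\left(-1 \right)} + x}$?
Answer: $-117 + i \sqrt{11} \approx -117.0 + 3.3166 i$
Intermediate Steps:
$h{\left(S \right)} = 9$ ($h{\left(S \right)} = 8 - \frac{3 - 4}{6 - 5} = 8 - - 1^{-1} = 8 - \left(-1\right) 1 = 8 - -1 = 8 + 1 = 9$)
$P{\left(x \right)} = \sqrt{4 + x}$
$w{\left(r,B \right)} = 9 B$
$P{\left(-15 \right)} - w{\left(\left(-1 + 2\right)^{2},13 \right)} = \sqrt{4 - 15} - 9 \cdot 13 = \sqrt{-11} - 117 = i \sqrt{11} - 117 = -117 + i \sqrt{11}$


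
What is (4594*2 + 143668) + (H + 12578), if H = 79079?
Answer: 244513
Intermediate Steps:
(4594*2 + 143668) + (H + 12578) = (4594*2 + 143668) + (79079 + 12578) = (9188 + 143668) + 91657 = 152856 + 91657 = 244513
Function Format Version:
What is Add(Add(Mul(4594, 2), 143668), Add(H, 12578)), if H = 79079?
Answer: 244513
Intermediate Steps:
Add(Add(Mul(4594, 2), 143668), Add(H, 12578)) = Add(Add(Mul(4594, 2), 143668), Add(79079, 12578)) = Add(Add(9188, 143668), 91657) = Add(152856, 91657) = 244513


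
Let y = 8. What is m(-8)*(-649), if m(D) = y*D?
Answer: 41536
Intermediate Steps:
m(D) = 8*D
m(-8)*(-649) = (8*(-8))*(-649) = -64*(-649) = 41536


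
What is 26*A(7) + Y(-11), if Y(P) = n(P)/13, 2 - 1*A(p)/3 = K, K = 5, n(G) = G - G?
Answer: -234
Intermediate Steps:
n(G) = 0
A(p) = -9 (A(p) = 6 - 3*5 = 6 - 15 = -9)
Y(P) = 0 (Y(P) = 0/13 = 0*(1/13) = 0)
26*A(7) + Y(-11) = 26*(-9) + 0 = -234 + 0 = -234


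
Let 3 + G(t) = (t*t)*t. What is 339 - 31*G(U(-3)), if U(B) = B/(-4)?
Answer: 26811/64 ≈ 418.92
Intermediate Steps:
U(B) = -B/4 (U(B) = B*(-1/4) = -B/4)
G(t) = -3 + t**3 (G(t) = -3 + (t*t)*t = -3 + t**2*t = -3 + t**3)
339 - 31*G(U(-3)) = 339 - 31*(-3 + (-1/4*(-3))**3) = 339 - 31*(-3 + (3/4)**3) = 339 - 31*(-3 + 27/64) = 339 - 31*(-165/64) = 339 + 5115/64 = 26811/64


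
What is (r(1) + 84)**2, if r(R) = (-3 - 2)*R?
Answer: 6241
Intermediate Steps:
r(R) = -5*R
(r(1) + 84)**2 = (-5*1 + 84)**2 = (-5 + 84)**2 = 79**2 = 6241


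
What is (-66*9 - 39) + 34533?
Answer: 33900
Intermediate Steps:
(-66*9 - 39) + 34533 = (-594 - 39) + 34533 = -633 + 34533 = 33900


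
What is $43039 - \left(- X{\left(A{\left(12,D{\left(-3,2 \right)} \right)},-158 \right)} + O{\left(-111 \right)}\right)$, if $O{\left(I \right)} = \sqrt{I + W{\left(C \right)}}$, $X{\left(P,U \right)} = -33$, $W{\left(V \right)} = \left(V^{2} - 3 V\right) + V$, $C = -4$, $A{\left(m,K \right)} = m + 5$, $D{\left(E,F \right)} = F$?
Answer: $43006 - i \sqrt{87} \approx 43006.0 - 9.3274 i$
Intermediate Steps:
$A{\left(m,K \right)} = 5 + m$
$W{\left(V \right)} = V^{2} - 2 V$
$O{\left(I \right)} = \sqrt{24 + I}$ ($O{\left(I \right)} = \sqrt{I - 4 \left(-2 - 4\right)} = \sqrt{I - -24} = \sqrt{I + 24} = \sqrt{24 + I}$)
$43039 - \left(- X{\left(A{\left(12,D{\left(-3,2 \right)} \right)},-158 \right)} + O{\left(-111 \right)}\right) = 43039 - \left(33 + \sqrt{24 - 111}\right) = 43039 - \left(33 + \sqrt{-87}\right) = 43039 - \left(33 + i \sqrt{87}\right) = 43006 - i \sqrt{87}$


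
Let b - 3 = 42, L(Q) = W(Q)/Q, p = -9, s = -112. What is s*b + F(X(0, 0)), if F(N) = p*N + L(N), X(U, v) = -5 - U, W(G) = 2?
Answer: -24977/5 ≈ -4995.4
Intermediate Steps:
L(Q) = 2/Q
b = 45 (b = 3 + 42 = 45)
F(N) = -9*N + 2/N
s*b + F(X(0, 0)) = -112*45 + (-9*(-5 - 1*0) + 2/(-5 - 1*0)) = -5040 + (-9*(-5 + 0) + 2/(-5 + 0)) = -5040 + (-9*(-5) + 2/(-5)) = -5040 + (45 + 2*(-⅕)) = -5040 + (45 - ⅖) = -5040 + 223/5 = -24977/5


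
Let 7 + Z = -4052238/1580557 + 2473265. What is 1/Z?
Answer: 1580557/3909121192468 ≈ 4.0433e-7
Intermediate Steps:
Z = 3909121192468/1580557 (Z = -7 + (-4052238/1580557 + 2473265) = -7 + 3909132256367/1580557 = 3909121192468/1580557 ≈ 2.4733e+6)
1/Z = 1/(3909121192468/1580557) = 1580557/3909121192468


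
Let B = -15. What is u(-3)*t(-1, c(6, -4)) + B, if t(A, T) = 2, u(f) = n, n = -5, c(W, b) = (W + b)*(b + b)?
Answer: -25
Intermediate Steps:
c(W, b) = 2*b*(W + b) (c(W, b) = (W + b)*(2*b) = 2*b*(W + b))
u(f) = -5
u(-3)*t(-1, c(6, -4)) + B = -5*2 - 15 = -10 - 15 = -25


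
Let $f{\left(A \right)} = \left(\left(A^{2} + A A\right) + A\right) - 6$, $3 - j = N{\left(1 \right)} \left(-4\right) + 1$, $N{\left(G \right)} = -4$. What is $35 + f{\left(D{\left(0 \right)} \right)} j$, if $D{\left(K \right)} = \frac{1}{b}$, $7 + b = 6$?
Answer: $105$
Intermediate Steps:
$b = -1$ ($b = -7 + 6 = -1$)
$D{\left(K \right)} = -1$ ($D{\left(K \right)} = \frac{1}{-1} = -1$)
$j = -14$ ($j = 3 - \left(\left(-4\right) \left(-4\right) + 1\right) = 3 - \left(16 + 1\right) = 3 - 17 = -14$)
$f{\left(A \right)} = -6 + A + 2 A^{2}$ ($f{\left(A \right)} = \left(\left(A^{2} + A^{2}\right) + A\right) - 6 = \left(2 A^{2} + A\right) - 6 = \left(A + 2 A^{2}\right) - 6 = -6 + A + 2 A^{2}$)
$35 + f{\left(D{\left(0 \right)} \right)} j = 35 + \left(-6 - 1 + 2 \left(-1\right)^{2}\right) \left(-14\right) = 35 + \left(-6 - 1 + 2 \cdot 1\right) \left(-14\right) = 35 + \left(-6 - 1 + 2\right) \left(-14\right) = 35 - -70 = 35 + 70 = 105$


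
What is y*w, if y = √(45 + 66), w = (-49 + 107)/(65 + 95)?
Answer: 29*√111/80 ≈ 3.8192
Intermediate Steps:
w = 29/80 (w = 58/160 = 58*(1/160) = 29/80 ≈ 0.36250)
y = √111 ≈ 10.536
y*w = √111*(29/80) = 29*√111/80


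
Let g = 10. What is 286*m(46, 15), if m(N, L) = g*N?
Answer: 131560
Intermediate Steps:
m(N, L) = 10*N
286*m(46, 15) = 286*(10*46) = 286*460 = 131560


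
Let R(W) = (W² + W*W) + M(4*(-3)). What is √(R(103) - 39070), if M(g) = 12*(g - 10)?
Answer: 2*I*√4529 ≈ 134.6*I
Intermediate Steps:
M(g) = -120 + 12*g (M(g) = 12*(-10 + g) = -120 + 12*g)
R(W) = -264 + 2*W² (R(W) = (W² + W*W) + (-120 + 12*(4*(-3))) = (W² + W²) + (-120 + 12*(-12)) = 2*W² + (-120 - 144) = 2*W² - 264 = -264 + 2*W²)
√(R(103) - 39070) = √((-264 + 2*103²) - 39070) = √((-264 + 2*10609) - 39070) = √((-264 + 21218) - 39070) = √(20954 - 39070) = √(-18116) = 2*I*√4529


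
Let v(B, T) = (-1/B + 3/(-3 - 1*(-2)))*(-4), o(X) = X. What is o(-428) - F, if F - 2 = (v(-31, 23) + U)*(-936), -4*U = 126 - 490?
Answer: 2971574/31 ≈ 95857.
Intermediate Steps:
v(B, T) = 12 + 4/B (v(B, T) = (-1/B + 3/(-3 + 2))*(-4) = (-1/B + 3/(-1))*(-4) = (-1/B + 3*(-1))*(-4) = (-1/B - 3)*(-4) = (-3 - 1/B)*(-4) = 12 + 4/B)
U = 91 (U = -(126 - 490)/4 = -1/4*(-364) = 91)
F = -2984842/31 (F = 2 + ((12 + 4/(-31)) + 91)*(-936) = 2 + ((12 + 4*(-1/31)) + 91)*(-936) = 2 + ((12 - 4/31) + 91)*(-936) = 2 + (368/31 + 91)*(-936) = 2 + (3189/31)*(-936) = 2 - 2984904/31 = -2984842/31 ≈ -96285.)
o(-428) - F = -428 - 1*(-2984842/31) = -428 + 2984842/31 = 2971574/31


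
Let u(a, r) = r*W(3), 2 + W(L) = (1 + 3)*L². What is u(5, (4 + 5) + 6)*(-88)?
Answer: -44880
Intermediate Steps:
W(L) = -2 + 4*L² (W(L) = -2 + (1 + 3)*L² = -2 + 4*L²)
u(a, r) = 34*r (u(a, r) = r*(-2 + 4*3²) = r*(-2 + 4*9) = r*(-2 + 36) = r*34 = 34*r)
u(5, (4 + 5) + 6)*(-88) = (34*((4 + 5) + 6))*(-88) = (34*(9 + 6))*(-88) = (34*15)*(-88) = 510*(-88) = -44880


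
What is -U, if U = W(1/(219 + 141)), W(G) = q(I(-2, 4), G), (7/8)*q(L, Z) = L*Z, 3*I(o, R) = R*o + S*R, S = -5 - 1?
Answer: 32/945 ≈ 0.033862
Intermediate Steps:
S = -6
I(o, R) = -2*R + R*o/3 (I(o, R) = (R*o - 6*R)/3 = (-6*R + R*o)/3 = -2*R + R*o/3)
q(L, Z) = 8*L*Z/7 (q(L, Z) = 8*(L*Z)/7 = 8*L*Z/7)
W(G) = -256*G/21 (W(G) = 8*((⅓)*4*(-6 - 2))*G/7 = 8*((⅓)*4*(-8))*G/7 = (8/7)*(-32/3)*G = -256*G/21)
U = -32/945 (U = -256/(21*(219 + 141)) = -256/21/360 = -256/21*1/360 = -32/945 ≈ -0.033862)
-U = -1*(-32/945) = 32/945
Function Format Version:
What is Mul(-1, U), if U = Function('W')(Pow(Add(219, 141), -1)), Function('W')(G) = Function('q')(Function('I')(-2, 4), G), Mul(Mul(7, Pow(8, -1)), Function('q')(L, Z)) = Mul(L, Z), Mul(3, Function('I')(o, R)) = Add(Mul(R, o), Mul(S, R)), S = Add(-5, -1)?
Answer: Rational(32, 945) ≈ 0.033862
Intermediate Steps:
S = -6
Function('I')(o, R) = Add(Mul(-2, R), Mul(Rational(1, 3), R, o)) (Function('I')(o, R) = Mul(Rational(1, 3), Add(Mul(R, o), Mul(-6, R))) = Mul(Rational(1, 3), Add(Mul(-6, R), Mul(R, o))) = Add(Mul(-2, R), Mul(Rational(1, 3), R, o)))
Function('q')(L, Z) = Mul(Rational(8, 7), L, Z) (Function('q')(L, Z) = Mul(Rational(8, 7), Mul(L, Z)) = Mul(Rational(8, 7), L, Z))
Function('W')(G) = Mul(Rational(-256, 21), G) (Function('W')(G) = Mul(Rational(8, 7), Mul(Rational(1, 3), 4, Add(-6, -2)), G) = Mul(Rational(8, 7), Mul(Rational(1, 3), 4, -8), G) = Mul(Rational(8, 7), Rational(-32, 3), G) = Mul(Rational(-256, 21), G))
U = Rational(-32, 945) (U = Mul(Rational(-256, 21), Pow(Add(219, 141), -1)) = Mul(Rational(-256, 21), Pow(360, -1)) = Mul(Rational(-256, 21), Rational(1, 360)) = Rational(-32, 945) ≈ -0.033862)
Mul(-1, U) = Mul(-1, Rational(-32, 945)) = Rational(32, 945)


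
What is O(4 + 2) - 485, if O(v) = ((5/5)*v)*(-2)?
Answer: -497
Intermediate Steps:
O(v) = -2*v (O(v) = ((5*(⅕))*v)*(-2) = (1*v)*(-2) = v*(-2) = -2*v)
O(4 + 2) - 485 = -2*(4 + 2) - 485 = -2*6 - 485 = -12 - 485 = -497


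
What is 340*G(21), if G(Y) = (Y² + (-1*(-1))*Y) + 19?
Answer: 163540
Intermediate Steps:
G(Y) = 19 + Y + Y² (G(Y) = (Y² + 1*Y) + 19 = (Y² + Y) + 19 = (Y + Y²) + 19 = 19 + Y + Y²)
340*G(21) = 340*(19 + 21 + 21²) = 340*(19 + 21 + 441) = 340*481 = 163540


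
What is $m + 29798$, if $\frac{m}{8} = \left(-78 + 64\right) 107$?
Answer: $17814$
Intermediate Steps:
$m = -11984$ ($m = 8 \left(-78 + 64\right) 107 = 8 \left(\left(-14\right) 107\right) = 8 \left(-1498\right) = -11984$)
$m + 29798 = -11984 + 29798 = 17814$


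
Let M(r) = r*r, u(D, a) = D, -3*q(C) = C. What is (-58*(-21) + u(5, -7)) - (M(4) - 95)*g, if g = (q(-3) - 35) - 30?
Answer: -3833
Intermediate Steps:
q(C) = -C/3
M(r) = r²
g = -64 (g = (-⅓*(-3) - 35) - 30 = (1 - 35) - 30 = -34 - 30 = -64)
(-58*(-21) + u(5, -7)) - (M(4) - 95)*g = (-58*(-21) + 5) - (4² - 95)*(-64) = (1218 + 5) - (16 - 95)*(-64) = 1223 - (-79)*(-64) = 1223 - 1*5056 = 1223 - 5056 = -3833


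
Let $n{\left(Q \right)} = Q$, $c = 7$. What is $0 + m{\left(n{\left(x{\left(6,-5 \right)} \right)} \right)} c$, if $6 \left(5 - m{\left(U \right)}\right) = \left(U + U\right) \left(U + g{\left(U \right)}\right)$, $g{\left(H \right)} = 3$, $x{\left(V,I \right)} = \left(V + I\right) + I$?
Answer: $\frac{77}{3} \approx 25.667$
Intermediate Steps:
$x{\left(V,I \right)} = V + 2 I$ ($x{\left(V,I \right)} = \left(I + V\right) + I = V + 2 I$)
$m{\left(U \right)} = 5 - \frac{U \left(3 + U\right)}{3}$ ($m{\left(U \right)} = 5 - \frac{\left(U + U\right) \left(U + 3\right)}{6} = 5 - \frac{2 U \left(3 + U\right)}{6} = 5 - \frac{U \left(3 + U\right)}{3}$)
$0 + m{\left(n{\left(x{\left(6,-5 \right)} \right)} \right)} c = 0 + \left(5 - \left(6 + 2 \left(-5\right)\right) - \frac{\left(6 + 2 \left(-5\right)\right)^{2}}{3}\right) 7 = 0 + \left(5 - \left(6 - 10\right) - \frac{\left(6 - 10\right)^{2}}{3}\right) 7 = 0 + \left(5 - -4 - \frac{\left(-4\right)^{2}}{3}\right) 7 = 0 + \left(5 + 4 - \frac{16}{3}\right) 7 = 0 + \frac{11}{3} \cdot 7 = 0 + \frac{77}{3} = \frac{77}{3}$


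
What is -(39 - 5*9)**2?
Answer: -36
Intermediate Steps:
-(39 - 5*9)**2 = -(39 - 45)**2 = -1*(-6)**2 = -1*36 = -36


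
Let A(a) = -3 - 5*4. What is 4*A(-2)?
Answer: -92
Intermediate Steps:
A(a) = -23 (A(a) = -3 - 20 = -23)
4*A(-2) = 4*(-23) = -92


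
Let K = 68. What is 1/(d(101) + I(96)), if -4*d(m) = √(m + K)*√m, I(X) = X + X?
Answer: 3072/572755 + 52*√101/572755 ≈ 0.0062760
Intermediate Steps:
I(X) = 2*X
d(m) = -√m*√(68 + m)/4 (d(m) = -√(m + 68)*√m/4 = -√(68 + m)*√m/4 = -√m*√(68 + m)/4)
1/(d(101) + I(96)) = 1/(-√101*√(68 + 101)/4 + 2*96) = 1/(-√101*√169/4 + 192) = 1/(-¼*√101*13 + 192) = 1/(-13*√101/4 + 192) = 1/(192 - 13*√101/4)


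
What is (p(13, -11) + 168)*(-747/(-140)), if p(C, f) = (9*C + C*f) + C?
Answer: 23157/28 ≈ 827.04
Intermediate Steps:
p(C, f) = 10*C + C*f
(p(13, -11) + 168)*(-747/(-140)) = (13*(10 - 11) + 168)*(-747/(-140)) = (13*(-1) + 168)*(-747*(-1/140)) = (-13 + 168)*(747/140) = 155*(747/140) = 23157/28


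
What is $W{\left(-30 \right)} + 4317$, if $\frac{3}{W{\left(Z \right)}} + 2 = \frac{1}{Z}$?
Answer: $\frac{263247}{61} \approx 4315.5$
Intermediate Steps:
$W{\left(Z \right)} = \frac{3}{-2 + \frac{1}{Z}}$
$W{\left(-30 \right)} + 4317 = \left(-3\right) \left(-30\right) \frac{1}{-1 + 2 \left(-30\right)} + 4317 = \left(-3\right) \left(-30\right) \frac{1}{-1 - 60} + 4317 = \left(-3\right) \left(-30\right) \frac{1}{-61} + 4317 = \left(-3\right) \left(-30\right) \left(- \frac{1}{61}\right) + 4317 = - \frac{90}{61} + 4317 = \frac{263247}{61}$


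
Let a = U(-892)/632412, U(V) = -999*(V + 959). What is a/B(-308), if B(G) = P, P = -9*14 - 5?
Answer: 7437/9205108 ≈ 0.00080792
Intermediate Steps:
P = -131 (P = -126 - 5 = -131)
B(G) = -131
U(V) = -958041 - 999*V (U(V) = -999*(959 + V) = -958041 - 999*V)
a = -7437/70268 (a = (-958041 - 999*(-892))/632412 = (-958041 + 891108)*(1/632412) = -66933*1/632412 = -7437/70268 ≈ -0.10584)
a/B(-308) = -7437/70268/(-131) = -7437/70268*(-1/131) = 7437/9205108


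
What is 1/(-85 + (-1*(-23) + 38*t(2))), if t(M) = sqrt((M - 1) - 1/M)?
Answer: -31/1561 - 19*sqrt(2)/3122 ≈ -0.028466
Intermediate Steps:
t(M) = sqrt(-1 + M - 1/M) (t(M) = sqrt((-1 + M) - 1/M) = sqrt(-1 + M - 1/M))
1/(-85 + (-1*(-23) + 38*t(2))) = 1/(-85 + (-1*(-23) + 38*sqrt(-1 + 2 - 1/2))) = 1/(-85 + (23 + 38*sqrt(-1 + 2 - 1*1/2))) = 1/(-85 + (23 + 38*sqrt(-1 + 2 - 1/2))) = 1/(-85 + (23 + 38*sqrt(1/2))) = 1/(-85 + (23 + 38*(sqrt(2)/2))) = 1/(-85 + (23 + 19*sqrt(2))) = 1/(-62 + 19*sqrt(2))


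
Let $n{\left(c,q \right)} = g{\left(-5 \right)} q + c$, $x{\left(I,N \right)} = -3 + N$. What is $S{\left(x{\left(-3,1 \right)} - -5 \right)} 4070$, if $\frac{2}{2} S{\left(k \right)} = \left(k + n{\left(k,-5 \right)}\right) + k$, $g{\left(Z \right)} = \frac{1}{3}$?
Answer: $\frac{89540}{3} \approx 29847.0$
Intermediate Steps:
$g{\left(Z \right)} = \frac{1}{3}$
$n{\left(c,q \right)} = c + \frac{q}{3}$ ($n{\left(c,q \right)} = \frac{q}{3} + c = c + \frac{q}{3}$)
$S{\left(k \right)} = - \frac{5}{3} + 3 k$ ($S{\left(k \right)} = \left(k + \left(k + \frac{1}{3} \left(-5\right)\right)\right) + k = \left(k + \left(k - \frac{5}{3}\right)\right) + k = \left(k + \left(- \frac{5}{3} + k\right)\right) + k = \left(- \frac{5}{3} + 2 k\right) + k = - \frac{5}{3} + 3 k$)
$S{\left(x{\left(-3,1 \right)} - -5 \right)} 4070 = \left(- \frac{5}{3} + 3 \left(\left(-3 + 1\right) - -5\right)\right) 4070 = \left(- \frac{5}{3} + 3 \left(-2 + 5\right)\right) 4070 = \left(- \frac{5}{3} + 3 \cdot 3\right) 4070 = \left(- \frac{5}{3} + 9\right) 4070 = \frac{22}{3} \cdot 4070 = \frac{89540}{3}$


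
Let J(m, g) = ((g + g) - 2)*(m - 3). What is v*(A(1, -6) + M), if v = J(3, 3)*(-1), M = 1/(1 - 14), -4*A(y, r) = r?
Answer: 0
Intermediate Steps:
A(y, r) = -r/4
J(m, g) = (-3 + m)*(-2 + 2*g) (J(m, g) = (2*g - 2)*(-3 + m) = (-2 + 2*g)*(-3 + m) = (-3 + m)*(-2 + 2*g))
M = -1/13 (M = 1/(-13) = -1/13 ≈ -0.076923)
v = 0 (v = (6 - 6*3 - 2*3 + 2*3*3)*(-1) = (6 - 18 - 6 + 18)*(-1) = 0*(-1) = 0)
v*(A(1, -6) + M) = 0*(-1/4*(-6) - 1/13) = 0*(3/2 - 1/13) = 0*(37/26) = 0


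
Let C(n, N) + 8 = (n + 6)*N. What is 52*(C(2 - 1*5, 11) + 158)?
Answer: 9516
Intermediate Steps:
C(n, N) = -8 + N*(6 + n) (C(n, N) = -8 + (n + 6)*N = -8 + (6 + n)*N = -8 + N*(6 + n))
52*(C(2 - 1*5, 11) + 158) = 52*((-8 + 6*11 + 11*(2 - 1*5)) + 158) = 52*((-8 + 66 + 11*(2 - 5)) + 158) = 52*((-8 + 66 + 11*(-3)) + 158) = 52*((-8 + 66 - 33) + 158) = 52*(25 + 158) = 52*183 = 9516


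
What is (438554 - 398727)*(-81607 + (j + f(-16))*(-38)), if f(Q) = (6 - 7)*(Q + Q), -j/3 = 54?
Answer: -3053416609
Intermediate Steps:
j = -162 (j = -3*54 = -162)
f(Q) = -2*Q
(438554 - 398727)*(-81607 + (j + f(-16))*(-38)) = (438554 - 398727)*(-81607 + (-162 - 2*(-16))*(-38)) = 39827*(-81607 + (-162 + 32)*(-38)) = 39827*(-81607 - 130*(-38)) = 39827*(-81607 + 4940) = 39827*(-76667) = -3053416609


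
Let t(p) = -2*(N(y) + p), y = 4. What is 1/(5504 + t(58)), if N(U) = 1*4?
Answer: 1/5380 ≈ 0.00018587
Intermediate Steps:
N(U) = 4
t(p) = -8 - 2*p (t(p) = -2*(4 + p) = -8 - 2*p)
1/(5504 + t(58)) = 1/(5504 + (-8 - 2*58)) = 1/(5504 + (-8 - 116)) = 1/(5504 - 124) = 1/5380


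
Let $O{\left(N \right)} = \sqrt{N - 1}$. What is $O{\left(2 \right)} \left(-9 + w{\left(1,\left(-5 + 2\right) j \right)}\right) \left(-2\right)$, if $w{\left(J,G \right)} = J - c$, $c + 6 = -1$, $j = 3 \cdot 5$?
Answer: $2$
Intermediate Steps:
$j = 15$
$c = -7$ ($c = -6 - 1 = -7$)
$O{\left(N \right)} = \sqrt{-1 + N}$
$w{\left(J,G \right)} = 7 + J$ ($w{\left(J,G \right)} = J - -7 = J + 7 = 7 + J$)
$O{\left(2 \right)} \left(-9 + w{\left(1,\left(-5 + 2\right) j \right)}\right) \left(-2\right) = \sqrt{-1 + 2} \left(-9 + \left(7 + 1\right)\right) \left(-2\right) = \sqrt{1} \left(-9 + 8\right) \left(-2\right) = 1 \left(-1\right) \left(-2\right) = \left(-1\right) \left(-2\right) = 2$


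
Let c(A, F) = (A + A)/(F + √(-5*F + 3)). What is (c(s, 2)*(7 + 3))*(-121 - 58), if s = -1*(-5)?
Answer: -35800/11 + 17900*I*√7/11 ≈ -3254.5 + 4305.4*I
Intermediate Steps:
s = 5
c(A, F) = 2*A/(F + √(3 - 5*F)) (c(A, F) = (2*A)/(F + √(3 - 5*F)) = 2*A/(F + √(3 - 5*F)))
(c(s, 2)*(7 + 3))*(-121 - 58) = ((2*5/(2 + √(3 - 5*2)))*(7 + 3))*(-121 - 58) = ((2*5/(2 + √(3 - 10)))*10)*(-179) = ((2*5/(2 + √(-7)))*10)*(-179) = ((2*5/(2 + I*√7))*10)*(-179) = ((10/(2 + I*√7))*10)*(-179) = (100/(2 + I*√7))*(-179) = -17900/(2 + I*√7)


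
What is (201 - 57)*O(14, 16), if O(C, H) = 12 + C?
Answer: 3744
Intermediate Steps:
(201 - 57)*O(14, 16) = (201 - 57)*(12 + 14) = 144*26 = 3744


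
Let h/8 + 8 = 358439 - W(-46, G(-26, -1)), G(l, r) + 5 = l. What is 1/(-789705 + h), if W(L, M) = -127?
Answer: 1/2078759 ≈ 4.8106e-7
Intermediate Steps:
G(l, r) = -5 + l
h = 2868464 (h = -64 + 8*(358439 - 1*(-127)) = -64 + 8*(358439 + 127) = -64 + 8*358566 = -64 + 2868528 = 2868464)
1/(-789705 + h) = 1/(-789705 + 2868464) = 1/2078759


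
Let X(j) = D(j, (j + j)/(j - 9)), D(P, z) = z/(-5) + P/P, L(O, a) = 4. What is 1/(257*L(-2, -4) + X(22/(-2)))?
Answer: 50/51439 ≈ 0.00097203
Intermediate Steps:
D(P, z) = 1 - z/5 (D(P, z) = z*(-⅕) + 1 = -z/5 + 1 = 1 - z/5)
X(j) = 1 - 2*j/(5*(-9 + j)) (X(j) = 1 - (j + j)/(5*(j - 9)) = 1 - 2*j/(5*(-9 + j)))
1/(257*L(-2, -4) + X(22/(-2))) = 1/(257*4 + 3*(-15 + 22/(-2))/(5*(-9 + 22/(-2)))) = 1/(1028 + 3*(-15 + 22*(-½))/(5*(-9 + 22*(-½)))) = 1/(1028 + 3*(-15 - 11)/(5*(-9 - 11))) = 1/(1028 + (⅗)*(-26)/(-20)) = 1/(1028 + (⅗)*(-1/20)*(-26)) = 1/(1028 + 39/50) = 1/(51439/50) = 50/51439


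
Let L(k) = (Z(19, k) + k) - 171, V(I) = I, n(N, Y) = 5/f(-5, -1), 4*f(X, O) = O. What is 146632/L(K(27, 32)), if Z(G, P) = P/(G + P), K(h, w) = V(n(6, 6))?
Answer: -146632/171 ≈ -857.50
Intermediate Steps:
f(X, O) = O/4
n(N, Y) = -20 (n(N, Y) = 5/(((¼)*(-1))) = 5/(-¼) = 5*(-4) = -20)
K(h, w) = -20
L(k) = -171 + k + k/(19 + k) (L(k) = (k/(19 + k) + k) - 171 = (k + k/(19 + k)) - 171 = -171 + k + k/(19 + k))
146632/L(K(27, 32)) = 146632/(((-20 + (-171 - 20)*(19 - 20))/(19 - 20))) = 146632/(((-20 - 191*(-1))/(-1))) = 146632/((-(-20 + 191))) = 146632/((-1*171)) = 146632/(-171) = 146632*(-1/171) = -146632/171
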